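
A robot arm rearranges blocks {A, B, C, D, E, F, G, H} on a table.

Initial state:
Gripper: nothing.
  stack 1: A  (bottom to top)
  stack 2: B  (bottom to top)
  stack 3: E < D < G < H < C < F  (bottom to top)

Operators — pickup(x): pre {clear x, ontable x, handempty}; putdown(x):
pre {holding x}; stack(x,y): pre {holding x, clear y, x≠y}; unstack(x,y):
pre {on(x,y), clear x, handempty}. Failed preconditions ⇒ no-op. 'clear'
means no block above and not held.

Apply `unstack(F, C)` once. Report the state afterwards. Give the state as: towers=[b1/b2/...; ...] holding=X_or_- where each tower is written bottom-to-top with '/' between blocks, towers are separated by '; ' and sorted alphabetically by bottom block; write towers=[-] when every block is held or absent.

before: towers=[A; B; E/D/G/H/C/F] holding=-
pre[unstack(F, C)]: on(F,C) ✓, clear(F) ✓, handempty ✓
all met → apply unstack(F, C)
after:  towers=[A; B; E/D/G/H/C] holding=F

towers=[A; B; E/D/G/H/C] holding=F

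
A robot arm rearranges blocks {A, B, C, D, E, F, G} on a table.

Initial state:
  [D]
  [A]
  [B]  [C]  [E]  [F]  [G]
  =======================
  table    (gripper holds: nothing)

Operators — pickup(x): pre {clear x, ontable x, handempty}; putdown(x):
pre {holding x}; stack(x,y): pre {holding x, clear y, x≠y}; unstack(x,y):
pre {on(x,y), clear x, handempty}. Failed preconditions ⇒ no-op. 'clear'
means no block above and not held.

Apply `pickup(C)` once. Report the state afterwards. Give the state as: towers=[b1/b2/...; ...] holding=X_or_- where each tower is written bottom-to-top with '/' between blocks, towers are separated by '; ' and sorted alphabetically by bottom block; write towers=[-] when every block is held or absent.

towers=[B/A/D; E; F; G] holding=C

before: towers=[B/A/D; C; E; F; G] holding=-
pre[pickup(C)]: clear(C) ✓, ontable(C) ✓, handempty ✓
all met → apply pickup(C)
after:  towers=[B/A/D; E; F; G] holding=C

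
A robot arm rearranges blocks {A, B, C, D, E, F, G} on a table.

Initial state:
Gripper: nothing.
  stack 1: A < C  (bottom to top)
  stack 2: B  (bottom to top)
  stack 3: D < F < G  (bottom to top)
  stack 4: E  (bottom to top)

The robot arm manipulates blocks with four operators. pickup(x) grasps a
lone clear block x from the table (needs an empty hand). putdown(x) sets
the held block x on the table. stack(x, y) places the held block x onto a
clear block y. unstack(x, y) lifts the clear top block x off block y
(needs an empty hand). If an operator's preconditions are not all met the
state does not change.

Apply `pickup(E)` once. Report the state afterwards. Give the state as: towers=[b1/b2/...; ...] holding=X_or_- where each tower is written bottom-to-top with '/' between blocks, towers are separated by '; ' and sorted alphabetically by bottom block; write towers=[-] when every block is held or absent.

towers=[A/C; B; D/F/G] holding=E

before: towers=[A/C; B; D/F/G; E] holding=-
pre[pickup(E)]: clear(E) yes, ontable(E) yes, handempty yes
all met → apply pickup(E)
after:  towers=[A/C; B; D/F/G] holding=E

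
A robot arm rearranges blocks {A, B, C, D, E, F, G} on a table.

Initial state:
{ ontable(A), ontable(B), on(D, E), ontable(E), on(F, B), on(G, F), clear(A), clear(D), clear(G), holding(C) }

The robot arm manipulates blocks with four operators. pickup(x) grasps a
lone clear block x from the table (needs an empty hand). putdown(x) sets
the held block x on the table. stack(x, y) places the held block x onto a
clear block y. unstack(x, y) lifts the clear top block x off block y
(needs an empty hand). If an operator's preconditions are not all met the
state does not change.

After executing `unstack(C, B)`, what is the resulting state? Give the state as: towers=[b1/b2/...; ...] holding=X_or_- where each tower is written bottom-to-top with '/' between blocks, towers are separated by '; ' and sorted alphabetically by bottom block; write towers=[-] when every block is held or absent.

before: towers=[A; B/F/G; E/D] holding=C
pre[unstack(C, B)]: on(C,B) ✗, clear(C) ✗, handempty ✗
on(C,B), clear(C), handempty unmet → unstack(C, B) is a no-op
after:  towers=[A; B/F/G; E/D] holding=C

towers=[A; B/F/G; E/D] holding=C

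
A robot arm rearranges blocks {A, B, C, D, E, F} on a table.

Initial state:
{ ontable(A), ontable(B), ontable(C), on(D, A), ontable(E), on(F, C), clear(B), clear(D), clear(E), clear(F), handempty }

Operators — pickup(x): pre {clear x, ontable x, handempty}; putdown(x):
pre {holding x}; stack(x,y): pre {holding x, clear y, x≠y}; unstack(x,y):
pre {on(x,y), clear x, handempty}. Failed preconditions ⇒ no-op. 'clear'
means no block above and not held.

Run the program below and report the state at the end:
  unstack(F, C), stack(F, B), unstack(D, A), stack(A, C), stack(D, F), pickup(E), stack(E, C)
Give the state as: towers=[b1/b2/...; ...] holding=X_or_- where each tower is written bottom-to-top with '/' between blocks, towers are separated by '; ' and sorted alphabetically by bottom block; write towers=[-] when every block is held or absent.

step 1 (unstack(F, C)): towers=[A/D; B; C; E] holding=F
step 2 (stack(F, B)): towers=[A/D; B/F; C; E] holding=-
step 3 (unstack(D, A)): towers=[A; B/F; C; E] holding=D
step 4 (stack(A, C)) [no-op]: towers=[A; B/F; C; E] holding=D
step 5 (stack(D, F)): towers=[A; B/F/D; C; E] holding=-
step 6 (pickup(E)): towers=[A; B/F/D; C] holding=E
step 7 (stack(E, C)): towers=[A; B/F/D; C/E] holding=-

towers=[A; B/F/D; C/E] holding=-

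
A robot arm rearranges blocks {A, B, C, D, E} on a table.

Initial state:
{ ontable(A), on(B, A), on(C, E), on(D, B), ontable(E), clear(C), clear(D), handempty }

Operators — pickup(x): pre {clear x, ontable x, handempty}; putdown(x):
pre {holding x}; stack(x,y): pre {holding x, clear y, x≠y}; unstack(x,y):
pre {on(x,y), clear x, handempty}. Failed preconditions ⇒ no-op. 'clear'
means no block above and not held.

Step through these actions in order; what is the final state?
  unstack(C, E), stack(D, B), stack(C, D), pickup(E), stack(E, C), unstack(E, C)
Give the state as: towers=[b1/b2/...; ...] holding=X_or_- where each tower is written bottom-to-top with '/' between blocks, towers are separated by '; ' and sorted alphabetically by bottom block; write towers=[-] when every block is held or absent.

towers=[A/B/D/C] holding=E

step 1 (unstack(C, E)): towers=[A/B/D; E] holding=C
step 2 (stack(D, B)) [no-op]: towers=[A/B/D; E] holding=C
step 3 (stack(C, D)): towers=[A/B/D/C; E] holding=-
step 4 (pickup(E)): towers=[A/B/D/C] holding=E
step 5 (stack(E, C)): towers=[A/B/D/C/E] holding=-
step 6 (unstack(E, C)): towers=[A/B/D/C] holding=E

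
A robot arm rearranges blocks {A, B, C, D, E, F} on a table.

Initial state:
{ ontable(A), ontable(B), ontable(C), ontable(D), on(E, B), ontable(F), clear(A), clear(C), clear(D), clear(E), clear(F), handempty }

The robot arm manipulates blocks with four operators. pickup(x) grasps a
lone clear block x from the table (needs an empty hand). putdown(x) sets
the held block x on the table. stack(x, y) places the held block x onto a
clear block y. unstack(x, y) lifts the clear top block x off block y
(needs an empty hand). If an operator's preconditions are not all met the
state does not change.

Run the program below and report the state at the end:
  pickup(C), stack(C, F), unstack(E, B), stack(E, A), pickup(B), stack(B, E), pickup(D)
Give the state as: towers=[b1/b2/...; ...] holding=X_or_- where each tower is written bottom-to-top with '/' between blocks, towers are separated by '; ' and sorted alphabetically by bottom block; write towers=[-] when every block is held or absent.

step 1 (pickup(C)): towers=[A; B/E; D; F] holding=C
step 2 (stack(C, F)): towers=[A; B/E; D; F/C] holding=-
step 3 (unstack(E, B)): towers=[A; B; D; F/C] holding=E
step 4 (stack(E, A)): towers=[A/E; B; D; F/C] holding=-
step 5 (pickup(B)): towers=[A/E; D; F/C] holding=B
step 6 (stack(B, E)): towers=[A/E/B; D; F/C] holding=-
step 7 (pickup(D)): towers=[A/E/B; F/C] holding=D

towers=[A/E/B; F/C] holding=D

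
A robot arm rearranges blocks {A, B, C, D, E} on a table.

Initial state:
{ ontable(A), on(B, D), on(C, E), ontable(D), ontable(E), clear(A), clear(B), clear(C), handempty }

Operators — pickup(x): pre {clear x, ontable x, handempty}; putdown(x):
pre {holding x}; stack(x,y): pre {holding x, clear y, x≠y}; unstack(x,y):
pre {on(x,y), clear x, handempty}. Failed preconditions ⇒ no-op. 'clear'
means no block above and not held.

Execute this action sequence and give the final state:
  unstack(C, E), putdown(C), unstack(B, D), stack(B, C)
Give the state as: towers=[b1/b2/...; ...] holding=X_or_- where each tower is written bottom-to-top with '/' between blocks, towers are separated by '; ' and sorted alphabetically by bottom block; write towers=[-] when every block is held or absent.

towers=[A; C/B; D; E] holding=-

step 1 (unstack(C, E)): towers=[A; D/B; E] holding=C
step 2 (putdown(C)): towers=[A; C; D/B; E] holding=-
step 3 (unstack(B, D)): towers=[A; C; D; E] holding=B
step 4 (stack(B, C)): towers=[A; C/B; D; E] holding=-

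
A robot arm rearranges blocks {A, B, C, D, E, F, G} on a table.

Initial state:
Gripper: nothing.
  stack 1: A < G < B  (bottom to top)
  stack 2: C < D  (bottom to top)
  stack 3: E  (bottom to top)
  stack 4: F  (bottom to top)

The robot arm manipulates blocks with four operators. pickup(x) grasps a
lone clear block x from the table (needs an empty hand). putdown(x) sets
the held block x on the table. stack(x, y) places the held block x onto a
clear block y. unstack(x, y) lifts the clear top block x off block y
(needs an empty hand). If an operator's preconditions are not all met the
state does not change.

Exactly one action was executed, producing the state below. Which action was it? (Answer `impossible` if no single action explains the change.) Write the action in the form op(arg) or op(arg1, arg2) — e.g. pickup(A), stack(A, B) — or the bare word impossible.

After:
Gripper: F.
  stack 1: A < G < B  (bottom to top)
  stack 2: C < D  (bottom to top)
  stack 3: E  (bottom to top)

target: towers=[A/G/B; C/D; E] holding=F
     unstack(B, G) → towers=[A/G; C/D; E; F] holding=B
         pickup(F) → towers=[A/G/B; C/D; E] holding=F  ← match
     unstack(D, C) → towers=[A/G/B; C; E; F] holding=D
         pickup(E) → towers=[A/G/B; C/D; F] holding=E

pickup(F)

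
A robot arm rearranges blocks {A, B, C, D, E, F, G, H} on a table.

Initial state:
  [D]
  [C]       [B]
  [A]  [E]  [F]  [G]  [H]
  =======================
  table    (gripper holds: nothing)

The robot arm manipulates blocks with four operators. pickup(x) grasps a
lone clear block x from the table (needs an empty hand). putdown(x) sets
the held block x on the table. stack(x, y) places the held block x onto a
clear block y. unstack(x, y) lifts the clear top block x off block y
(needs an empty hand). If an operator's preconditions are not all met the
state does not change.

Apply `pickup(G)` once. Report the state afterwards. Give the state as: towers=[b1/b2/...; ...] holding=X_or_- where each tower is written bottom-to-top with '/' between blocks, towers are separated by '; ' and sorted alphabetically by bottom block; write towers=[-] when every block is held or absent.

before: towers=[A/C/D; E; F/B; G; H] holding=-
pre[pickup(G)]: clear(G) ok, ontable(G) ok, handempty ok
all met → apply pickup(G)
after:  towers=[A/C/D; E; F/B; H] holding=G

towers=[A/C/D; E; F/B; H] holding=G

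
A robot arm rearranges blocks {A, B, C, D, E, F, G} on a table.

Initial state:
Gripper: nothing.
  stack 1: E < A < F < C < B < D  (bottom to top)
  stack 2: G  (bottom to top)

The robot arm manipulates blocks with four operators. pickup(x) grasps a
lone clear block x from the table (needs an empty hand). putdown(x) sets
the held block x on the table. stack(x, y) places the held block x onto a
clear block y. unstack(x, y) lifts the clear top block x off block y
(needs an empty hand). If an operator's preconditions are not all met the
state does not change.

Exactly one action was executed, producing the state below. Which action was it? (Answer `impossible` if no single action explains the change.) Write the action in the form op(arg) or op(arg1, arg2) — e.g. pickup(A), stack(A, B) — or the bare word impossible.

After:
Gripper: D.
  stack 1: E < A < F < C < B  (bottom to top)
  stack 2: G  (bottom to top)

target: towers=[E/A/F/C/B; G] holding=D
         pickup(G) → towers=[E/A/F/C/B/D] holding=G
     unstack(D, B) → towers=[E/A/F/C/B; G] holding=D  ← match

unstack(D, B)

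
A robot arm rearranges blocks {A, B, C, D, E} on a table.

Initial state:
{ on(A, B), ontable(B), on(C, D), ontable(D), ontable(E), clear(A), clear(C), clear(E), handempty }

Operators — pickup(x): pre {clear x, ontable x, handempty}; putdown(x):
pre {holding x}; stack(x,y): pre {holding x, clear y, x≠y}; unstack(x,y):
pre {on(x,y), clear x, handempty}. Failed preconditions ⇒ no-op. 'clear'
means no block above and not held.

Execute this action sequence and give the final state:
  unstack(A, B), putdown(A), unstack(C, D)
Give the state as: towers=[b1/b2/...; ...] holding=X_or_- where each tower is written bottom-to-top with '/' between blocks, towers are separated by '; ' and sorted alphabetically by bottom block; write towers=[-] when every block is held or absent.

step 1 (unstack(A, B)): towers=[B; D/C; E] holding=A
step 2 (putdown(A)): towers=[A; B; D/C; E] holding=-
step 3 (unstack(C, D)): towers=[A; B; D; E] holding=C

towers=[A; B; D; E] holding=C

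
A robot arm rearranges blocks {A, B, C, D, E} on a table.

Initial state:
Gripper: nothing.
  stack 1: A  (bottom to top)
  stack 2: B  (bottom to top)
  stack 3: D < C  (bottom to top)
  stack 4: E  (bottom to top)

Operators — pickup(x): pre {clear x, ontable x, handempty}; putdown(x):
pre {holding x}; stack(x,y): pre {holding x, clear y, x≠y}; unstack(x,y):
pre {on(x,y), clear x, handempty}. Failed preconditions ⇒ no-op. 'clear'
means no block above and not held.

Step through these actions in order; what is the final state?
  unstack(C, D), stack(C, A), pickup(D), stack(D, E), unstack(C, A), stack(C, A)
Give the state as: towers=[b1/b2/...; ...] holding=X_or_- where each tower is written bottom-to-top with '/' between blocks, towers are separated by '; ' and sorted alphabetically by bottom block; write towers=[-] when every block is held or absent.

towers=[A/C; B; E/D] holding=-

step 1 (unstack(C, D)): towers=[A; B; D; E] holding=C
step 2 (stack(C, A)): towers=[A/C; B; D; E] holding=-
step 3 (pickup(D)): towers=[A/C; B; E] holding=D
step 4 (stack(D, E)): towers=[A/C; B; E/D] holding=-
step 5 (unstack(C, A)): towers=[A; B; E/D] holding=C
step 6 (stack(C, A)): towers=[A/C; B; E/D] holding=-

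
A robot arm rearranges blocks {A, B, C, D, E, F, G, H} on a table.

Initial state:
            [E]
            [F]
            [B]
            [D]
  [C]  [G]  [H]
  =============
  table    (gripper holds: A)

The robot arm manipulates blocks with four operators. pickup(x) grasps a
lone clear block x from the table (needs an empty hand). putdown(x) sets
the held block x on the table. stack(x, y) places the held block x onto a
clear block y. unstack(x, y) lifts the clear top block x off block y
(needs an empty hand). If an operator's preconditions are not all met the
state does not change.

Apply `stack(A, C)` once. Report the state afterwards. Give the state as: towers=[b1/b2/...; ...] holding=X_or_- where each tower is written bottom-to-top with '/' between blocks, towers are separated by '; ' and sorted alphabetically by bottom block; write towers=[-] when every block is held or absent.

before: towers=[C; G; H/D/B/F/E] holding=A
pre[stack(A, C)]: holding(A) ok, clear(C) ok, A≠C ok
all met → apply stack(A, C)
after:  towers=[C/A; G; H/D/B/F/E] holding=-

towers=[C/A; G; H/D/B/F/E] holding=-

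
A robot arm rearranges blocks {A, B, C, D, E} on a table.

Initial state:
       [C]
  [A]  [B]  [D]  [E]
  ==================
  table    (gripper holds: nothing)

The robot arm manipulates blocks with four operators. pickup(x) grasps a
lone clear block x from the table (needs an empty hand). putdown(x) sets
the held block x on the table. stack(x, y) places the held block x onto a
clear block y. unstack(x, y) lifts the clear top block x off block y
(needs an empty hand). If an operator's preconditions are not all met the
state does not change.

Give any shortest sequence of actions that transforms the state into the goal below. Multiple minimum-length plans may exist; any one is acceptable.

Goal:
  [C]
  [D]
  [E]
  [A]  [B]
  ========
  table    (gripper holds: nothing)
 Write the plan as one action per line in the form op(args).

pickup(E)
stack(E, A)
pickup(D)
stack(D, E)
unstack(C, B)
stack(C, D)

step 1 (pickup(E)): towers=[A; B/C; D] holding=E
step 2 (stack(E, A)): towers=[A/E; B/C; D] holding=-
step 3 (pickup(D)): towers=[A/E; B/C] holding=D
step 4 (stack(D, E)): towers=[A/E/D; B/C] holding=-
step 5 (unstack(C, B)): towers=[A/E/D; B] holding=C
step 6 (stack(C, D)): towers=[A/E/D/C; B] holding=-
goal check: towers=[A/E/D/C; B] holding=- — reached (length 6, optimal by BFS)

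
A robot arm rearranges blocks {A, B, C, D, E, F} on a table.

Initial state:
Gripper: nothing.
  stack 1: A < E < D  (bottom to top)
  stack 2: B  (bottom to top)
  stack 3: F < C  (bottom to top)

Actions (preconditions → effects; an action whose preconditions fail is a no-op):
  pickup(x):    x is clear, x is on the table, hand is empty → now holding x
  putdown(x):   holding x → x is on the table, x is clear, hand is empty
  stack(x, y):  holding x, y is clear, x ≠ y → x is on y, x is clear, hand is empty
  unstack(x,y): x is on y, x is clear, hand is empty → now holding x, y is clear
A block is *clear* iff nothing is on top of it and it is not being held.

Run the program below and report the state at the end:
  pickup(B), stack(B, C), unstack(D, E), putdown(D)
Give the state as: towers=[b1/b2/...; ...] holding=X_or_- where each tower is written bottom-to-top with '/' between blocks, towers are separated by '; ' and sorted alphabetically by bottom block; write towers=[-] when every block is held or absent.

towers=[A/E; D; F/C/B] holding=-

step 1 (pickup(B)): towers=[A/E/D; F/C] holding=B
step 2 (stack(B, C)): towers=[A/E/D; F/C/B] holding=-
step 3 (unstack(D, E)): towers=[A/E; F/C/B] holding=D
step 4 (putdown(D)): towers=[A/E; D; F/C/B] holding=-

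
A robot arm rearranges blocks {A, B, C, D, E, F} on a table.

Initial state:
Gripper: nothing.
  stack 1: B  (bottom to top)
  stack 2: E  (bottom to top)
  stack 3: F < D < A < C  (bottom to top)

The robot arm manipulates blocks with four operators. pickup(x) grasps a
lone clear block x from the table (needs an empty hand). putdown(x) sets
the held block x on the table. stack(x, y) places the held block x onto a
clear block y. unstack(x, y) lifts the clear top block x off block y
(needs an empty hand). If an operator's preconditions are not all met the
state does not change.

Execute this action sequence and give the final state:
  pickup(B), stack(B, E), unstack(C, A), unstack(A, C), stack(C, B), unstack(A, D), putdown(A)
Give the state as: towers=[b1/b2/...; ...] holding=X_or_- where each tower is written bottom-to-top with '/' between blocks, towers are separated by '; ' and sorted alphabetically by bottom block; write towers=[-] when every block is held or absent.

towers=[A; E/B/C; F/D] holding=-

step 1 (pickup(B)): towers=[E; F/D/A/C] holding=B
step 2 (stack(B, E)): towers=[E/B; F/D/A/C] holding=-
step 3 (unstack(C, A)): towers=[E/B; F/D/A] holding=C
step 4 (unstack(A, C)) [no-op]: towers=[E/B; F/D/A] holding=C
step 5 (stack(C, B)): towers=[E/B/C; F/D/A] holding=-
step 6 (unstack(A, D)): towers=[E/B/C; F/D] holding=A
step 7 (putdown(A)): towers=[A; E/B/C; F/D] holding=-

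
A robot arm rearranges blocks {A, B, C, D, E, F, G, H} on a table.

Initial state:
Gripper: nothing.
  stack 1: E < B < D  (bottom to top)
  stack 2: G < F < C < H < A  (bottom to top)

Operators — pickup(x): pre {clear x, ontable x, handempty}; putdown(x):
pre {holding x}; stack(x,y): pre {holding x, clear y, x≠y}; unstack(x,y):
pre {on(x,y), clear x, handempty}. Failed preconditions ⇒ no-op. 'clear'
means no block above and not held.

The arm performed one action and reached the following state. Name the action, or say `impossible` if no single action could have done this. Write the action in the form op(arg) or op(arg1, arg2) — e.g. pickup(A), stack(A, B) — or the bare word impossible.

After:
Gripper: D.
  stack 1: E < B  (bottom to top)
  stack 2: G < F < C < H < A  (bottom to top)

target: towers=[E/B; G/F/C/H/A] holding=D
     unstack(A, H) → towers=[E/B/D; G/F/C/H] holding=A
     unstack(D, B) → towers=[E/B; G/F/C/H/A] holding=D  ← match

unstack(D, B)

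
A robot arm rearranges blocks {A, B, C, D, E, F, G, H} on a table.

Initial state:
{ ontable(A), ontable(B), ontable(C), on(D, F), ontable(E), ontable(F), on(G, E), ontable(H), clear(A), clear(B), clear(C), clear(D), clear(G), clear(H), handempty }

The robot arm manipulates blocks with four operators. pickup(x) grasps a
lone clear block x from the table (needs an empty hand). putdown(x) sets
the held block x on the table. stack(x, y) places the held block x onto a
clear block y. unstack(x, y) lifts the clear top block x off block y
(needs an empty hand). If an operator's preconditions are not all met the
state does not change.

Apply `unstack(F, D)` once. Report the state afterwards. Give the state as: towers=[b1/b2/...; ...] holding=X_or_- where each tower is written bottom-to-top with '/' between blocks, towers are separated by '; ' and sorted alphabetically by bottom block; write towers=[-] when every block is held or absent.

before: towers=[A; B; C; E/G; F/D; H] holding=-
pre[unstack(F, D)]: on(F,D) fail, clear(F) fail, handempty ok
on(F,D), clear(F) unmet → unstack(F, D) is a no-op
after:  towers=[A; B; C; E/G; F/D; H] holding=-

towers=[A; B; C; E/G; F/D; H] holding=-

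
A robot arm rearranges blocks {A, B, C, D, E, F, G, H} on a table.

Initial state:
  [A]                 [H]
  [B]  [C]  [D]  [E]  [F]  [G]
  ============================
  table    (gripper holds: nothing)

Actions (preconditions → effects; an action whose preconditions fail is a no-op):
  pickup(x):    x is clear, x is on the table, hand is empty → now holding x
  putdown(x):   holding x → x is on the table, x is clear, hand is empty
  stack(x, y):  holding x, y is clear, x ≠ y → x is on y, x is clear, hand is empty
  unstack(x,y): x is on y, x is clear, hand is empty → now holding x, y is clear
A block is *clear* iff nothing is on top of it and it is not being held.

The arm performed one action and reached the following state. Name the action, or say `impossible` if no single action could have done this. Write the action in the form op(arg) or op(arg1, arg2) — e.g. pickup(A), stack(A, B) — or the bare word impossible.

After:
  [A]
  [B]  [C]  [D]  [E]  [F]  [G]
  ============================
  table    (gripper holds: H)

unstack(H, F)

target: towers=[B/A; C; D; E; F; G] holding=H
         pickup(G) → towers=[B/A; C; D; E; F/H] holding=G
     unstack(A, B) → towers=[B; C; D; E; F/H; G] holding=A
         pickup(E) → towers=[B/A; C; D; F/H; G] holding=E
     unstack(H, F) → towers=[B/A; C; D; E; F; G] holding=H  ← match
         pickup(D) → towers=[B/A; C; E; F/H; G] holding=D
         pickup(C) → towers=[B/A; D; E; F/H; G] holding=C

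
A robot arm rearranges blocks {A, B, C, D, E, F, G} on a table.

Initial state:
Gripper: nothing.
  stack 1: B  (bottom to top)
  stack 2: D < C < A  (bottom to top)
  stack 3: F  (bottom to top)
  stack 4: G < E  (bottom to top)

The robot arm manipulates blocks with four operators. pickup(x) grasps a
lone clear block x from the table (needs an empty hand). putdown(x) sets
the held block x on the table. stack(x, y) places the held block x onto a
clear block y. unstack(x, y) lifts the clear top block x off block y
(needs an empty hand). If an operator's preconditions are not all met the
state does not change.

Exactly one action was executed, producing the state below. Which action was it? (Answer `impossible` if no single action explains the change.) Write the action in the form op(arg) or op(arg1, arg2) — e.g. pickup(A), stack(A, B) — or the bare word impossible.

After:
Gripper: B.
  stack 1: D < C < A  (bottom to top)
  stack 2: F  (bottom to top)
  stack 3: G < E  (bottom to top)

target: towers=[D/C/A; F; G/E] holding=B
         pickup(B) → towers=[D/C/A; F; G/E] holding=B  ← match
         pickup(F) → towers=[B; D/C/A; G/E] holding=F
     unstack(A, C) → towers=[B; D/C; F; G/E] holding=A
     unstack(E, G) → towers=[B; D/C/A; F; G] holding=E

pickup(B)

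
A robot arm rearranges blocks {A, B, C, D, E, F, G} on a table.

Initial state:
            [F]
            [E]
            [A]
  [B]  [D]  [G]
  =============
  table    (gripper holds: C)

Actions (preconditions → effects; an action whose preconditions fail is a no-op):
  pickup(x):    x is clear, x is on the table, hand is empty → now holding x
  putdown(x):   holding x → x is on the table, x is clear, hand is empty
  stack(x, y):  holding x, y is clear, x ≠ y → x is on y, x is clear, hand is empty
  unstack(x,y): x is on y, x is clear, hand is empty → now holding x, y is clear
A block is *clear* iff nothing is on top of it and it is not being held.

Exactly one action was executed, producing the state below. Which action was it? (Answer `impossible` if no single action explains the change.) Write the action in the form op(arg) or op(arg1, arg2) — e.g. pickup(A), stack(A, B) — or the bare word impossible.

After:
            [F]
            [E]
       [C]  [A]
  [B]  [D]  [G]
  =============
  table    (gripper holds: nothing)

target: towers=[B; D/C; G/A/E/F] holding=-
        putdown(C) → towers=[B; C; D; G/A/E/F] holding=-
       stack(C, B) → towers=[B/C; D; G/A/E/F] holding=-
       stack(C, F) → towers=[B; D; G/A/E/F/C] holding=-
       stack(C, D) → towers=[B; D/C; G/A/E/F] holding=-  ← match

stack(C, D)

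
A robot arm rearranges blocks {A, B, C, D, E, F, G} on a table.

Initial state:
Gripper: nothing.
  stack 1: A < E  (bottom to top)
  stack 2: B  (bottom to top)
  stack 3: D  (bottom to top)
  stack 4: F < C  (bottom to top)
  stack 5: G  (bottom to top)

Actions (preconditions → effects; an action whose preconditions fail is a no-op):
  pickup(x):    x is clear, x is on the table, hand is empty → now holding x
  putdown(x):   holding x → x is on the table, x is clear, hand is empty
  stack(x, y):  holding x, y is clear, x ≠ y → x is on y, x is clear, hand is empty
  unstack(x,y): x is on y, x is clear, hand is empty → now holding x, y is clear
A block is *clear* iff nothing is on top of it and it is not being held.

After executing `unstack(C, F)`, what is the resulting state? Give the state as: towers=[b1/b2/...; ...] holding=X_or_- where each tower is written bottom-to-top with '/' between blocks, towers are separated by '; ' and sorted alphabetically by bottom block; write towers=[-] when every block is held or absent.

towers=[A/E; B; D; F; G] holding=C

before: towers=[A/E; B; D; F/C; G] holding=-
pre[unstack(C, F)]: on(C,F) yes, clear(C) yes, handempty yes
all met → apply unstack(C, F)
after:  towers=[A/E; B; D; F; G] holding=C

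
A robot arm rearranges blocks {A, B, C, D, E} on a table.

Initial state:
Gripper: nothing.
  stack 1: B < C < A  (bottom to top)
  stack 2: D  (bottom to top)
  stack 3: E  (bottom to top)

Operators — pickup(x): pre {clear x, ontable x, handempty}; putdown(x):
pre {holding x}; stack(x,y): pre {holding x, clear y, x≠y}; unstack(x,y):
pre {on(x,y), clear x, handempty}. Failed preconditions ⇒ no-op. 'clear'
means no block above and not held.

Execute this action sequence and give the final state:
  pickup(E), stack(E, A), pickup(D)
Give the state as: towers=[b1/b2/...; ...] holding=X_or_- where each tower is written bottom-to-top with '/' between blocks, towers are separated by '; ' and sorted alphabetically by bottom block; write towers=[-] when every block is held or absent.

step 1 (pickup(E)): towers=[B/C/A; D] holding=E
step 2 (stack(E, A)): towers=[B/C/A/E; D] holding=-
step 3 (pickup(D)): towers=[B/C/A/E] holding=D

towers=[B/C/A/E] holding=D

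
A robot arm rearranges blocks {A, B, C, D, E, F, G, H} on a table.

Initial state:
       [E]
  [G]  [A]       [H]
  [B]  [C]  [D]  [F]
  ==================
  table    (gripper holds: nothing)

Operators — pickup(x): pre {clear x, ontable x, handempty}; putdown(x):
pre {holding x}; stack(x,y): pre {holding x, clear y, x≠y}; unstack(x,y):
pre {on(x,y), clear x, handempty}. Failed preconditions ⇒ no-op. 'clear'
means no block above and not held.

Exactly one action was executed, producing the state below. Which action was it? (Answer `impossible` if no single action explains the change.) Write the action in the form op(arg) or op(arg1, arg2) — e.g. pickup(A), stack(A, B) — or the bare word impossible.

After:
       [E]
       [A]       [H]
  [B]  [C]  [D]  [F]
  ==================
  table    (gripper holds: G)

unstack(G, B)

target: towers=[B; C/A/E; D; F/H] holding=G
     unstack(G, B) → towers=[B; C/A/E; D; F/H] holding=G  ← match
     unstack(E, A) → towers=[B/G; C/A; D; F/H] holding=E
     unstack(H, F) → towers=[B/G; C/A/E; D; F] holding=H
         pickup(D) → towers=[B/G; C/A/E; F/H] holding=D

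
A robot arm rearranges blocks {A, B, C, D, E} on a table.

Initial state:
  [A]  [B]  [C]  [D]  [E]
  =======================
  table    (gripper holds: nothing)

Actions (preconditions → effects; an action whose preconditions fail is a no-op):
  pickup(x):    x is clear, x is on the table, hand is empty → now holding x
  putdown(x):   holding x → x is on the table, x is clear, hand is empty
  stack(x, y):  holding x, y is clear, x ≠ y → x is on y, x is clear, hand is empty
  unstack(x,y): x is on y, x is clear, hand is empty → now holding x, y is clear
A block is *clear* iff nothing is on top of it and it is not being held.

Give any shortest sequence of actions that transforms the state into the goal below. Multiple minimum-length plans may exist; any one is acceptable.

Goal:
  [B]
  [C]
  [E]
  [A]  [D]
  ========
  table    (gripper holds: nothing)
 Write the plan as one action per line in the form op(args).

pickup(E)
stack(E, A)
pickup(C)
stack(C, E)
pickup(B)
stack(B, C)

step 1 (pickup(E)): towers=[A; B; C; D] holding=E
step 2 (stack(E, A)): towers=[A/E; B; C; D] holding=-
step 3 (pickup(C)): towers=[A/E; B; D] holding=C
step 4 (stack(C, E)): towers=[A/E/C; B; D] holding=-
step 5 (pickup(B)): towers=[A/E/C; D] holding=B
step 6 (stack(B, C)): towers=[A/E/C/B; D] holding=-
goal check: towers=[A/E/C/B; D] holding=- — reached (length 6, optimal by BFS)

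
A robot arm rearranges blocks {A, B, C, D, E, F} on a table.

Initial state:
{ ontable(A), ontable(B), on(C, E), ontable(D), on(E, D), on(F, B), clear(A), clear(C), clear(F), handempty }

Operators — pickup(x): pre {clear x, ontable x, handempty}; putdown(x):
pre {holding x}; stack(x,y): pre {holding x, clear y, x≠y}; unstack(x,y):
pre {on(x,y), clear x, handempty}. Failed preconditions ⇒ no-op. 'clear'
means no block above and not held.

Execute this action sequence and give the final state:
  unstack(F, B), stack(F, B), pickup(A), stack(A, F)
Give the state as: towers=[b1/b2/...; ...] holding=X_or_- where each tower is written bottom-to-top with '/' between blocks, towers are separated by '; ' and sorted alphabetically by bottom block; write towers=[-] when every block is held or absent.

step 1 (unstack(F, B)): towers=[A; B; D/E/C] holding=F
step 2 (stack(F, B)): towers=[A; B/F; D/E/C] holding=-
step 3 (pickup(A)): towers=[B/F; D/E/C] holding=A
step 4 (stack(A, F)): towers=[B/F/A; D/E/C] holding=-

towers=[B/F/A; D/E/C] holding=-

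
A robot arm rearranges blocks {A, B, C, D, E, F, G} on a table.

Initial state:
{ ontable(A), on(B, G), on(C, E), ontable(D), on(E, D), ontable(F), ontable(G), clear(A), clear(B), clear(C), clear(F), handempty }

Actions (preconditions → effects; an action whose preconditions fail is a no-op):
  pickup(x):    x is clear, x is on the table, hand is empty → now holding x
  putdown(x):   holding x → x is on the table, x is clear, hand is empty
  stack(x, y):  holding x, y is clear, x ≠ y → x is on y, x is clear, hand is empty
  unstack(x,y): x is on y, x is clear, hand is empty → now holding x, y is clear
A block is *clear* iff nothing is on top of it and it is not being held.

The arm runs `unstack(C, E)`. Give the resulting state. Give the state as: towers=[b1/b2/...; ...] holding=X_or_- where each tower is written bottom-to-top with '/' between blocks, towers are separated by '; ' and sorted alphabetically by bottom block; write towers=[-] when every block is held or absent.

towers=[A; D/E; F; G/B] holding=C

before: towers=[A; D/E/C; F; G/B] holding=-
pre[unstack(C, E)]: on(C,E) ok, clear(C) ok, handempty ok
all met → apply unstack(C, E)
after:  towers=[A; D/E; F; G/B] holding=C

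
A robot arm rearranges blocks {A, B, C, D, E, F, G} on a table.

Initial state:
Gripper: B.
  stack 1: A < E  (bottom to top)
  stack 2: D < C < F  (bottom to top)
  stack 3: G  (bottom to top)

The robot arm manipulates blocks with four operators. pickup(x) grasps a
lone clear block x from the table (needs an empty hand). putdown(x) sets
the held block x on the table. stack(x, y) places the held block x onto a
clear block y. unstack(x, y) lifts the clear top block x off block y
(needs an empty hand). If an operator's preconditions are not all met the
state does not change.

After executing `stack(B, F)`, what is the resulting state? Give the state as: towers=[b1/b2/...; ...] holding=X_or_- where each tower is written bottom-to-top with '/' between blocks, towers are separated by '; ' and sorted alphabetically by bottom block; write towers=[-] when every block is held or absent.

before: towers=[A/E; D/C/F; G] holding=B
pre[stack(B, F)]: holding(B) yes, clear(F) yes, B≠F yes
all met → apply stack(B, F)
after:  towers=[A/E; D/C/F/B; G] holding=-

towers=[A/E; D/C/F/B; G] holding=-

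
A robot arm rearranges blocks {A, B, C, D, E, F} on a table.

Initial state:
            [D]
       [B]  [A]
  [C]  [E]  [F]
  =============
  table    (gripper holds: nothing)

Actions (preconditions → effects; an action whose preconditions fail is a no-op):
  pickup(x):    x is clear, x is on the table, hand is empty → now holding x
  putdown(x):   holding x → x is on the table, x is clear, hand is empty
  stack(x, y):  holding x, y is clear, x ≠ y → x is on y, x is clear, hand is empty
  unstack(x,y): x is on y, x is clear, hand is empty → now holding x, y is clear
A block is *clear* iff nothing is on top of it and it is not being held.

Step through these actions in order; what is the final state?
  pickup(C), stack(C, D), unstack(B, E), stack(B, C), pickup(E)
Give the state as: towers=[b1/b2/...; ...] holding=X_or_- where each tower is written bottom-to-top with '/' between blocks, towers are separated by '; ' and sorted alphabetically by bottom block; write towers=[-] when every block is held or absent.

step 1 (pickup(C)): towers=[E/B; F/A/D] holding=C
step 2 (stack(C, D)): towers=[E/B; F/A/D/C] holding=-
step 3 (unstack(B, E)): towers=[E; F/A/D/C] holding=B
step 4 (stack(B, C)): towers=[E; F/A/D/C/B] holding=-
step 5 (pickup(E)): towers=[F/A/D/C/B] holding=E

towers=[F/A/D/C/B] holding=E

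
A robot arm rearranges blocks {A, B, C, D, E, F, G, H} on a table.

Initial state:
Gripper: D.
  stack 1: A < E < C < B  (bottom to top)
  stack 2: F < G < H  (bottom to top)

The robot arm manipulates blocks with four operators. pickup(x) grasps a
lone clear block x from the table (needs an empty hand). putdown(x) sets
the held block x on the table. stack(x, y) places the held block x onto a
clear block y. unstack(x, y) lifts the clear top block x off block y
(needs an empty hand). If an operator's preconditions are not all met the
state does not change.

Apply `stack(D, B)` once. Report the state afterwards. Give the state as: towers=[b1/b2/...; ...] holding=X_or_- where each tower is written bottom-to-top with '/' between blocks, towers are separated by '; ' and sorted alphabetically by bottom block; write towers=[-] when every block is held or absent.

towers=[A/E/C/B/D; F/G/H] holding=-

before: towers=[A/E/C/B; F/G/H] holding=D
pre[stack(D, B)]: holding(D) yes, clear(B) yes, D≠B yes
all met → apply stack(D, B)
after:  towers=[A/E/C/B/D; F/G/H] holding=-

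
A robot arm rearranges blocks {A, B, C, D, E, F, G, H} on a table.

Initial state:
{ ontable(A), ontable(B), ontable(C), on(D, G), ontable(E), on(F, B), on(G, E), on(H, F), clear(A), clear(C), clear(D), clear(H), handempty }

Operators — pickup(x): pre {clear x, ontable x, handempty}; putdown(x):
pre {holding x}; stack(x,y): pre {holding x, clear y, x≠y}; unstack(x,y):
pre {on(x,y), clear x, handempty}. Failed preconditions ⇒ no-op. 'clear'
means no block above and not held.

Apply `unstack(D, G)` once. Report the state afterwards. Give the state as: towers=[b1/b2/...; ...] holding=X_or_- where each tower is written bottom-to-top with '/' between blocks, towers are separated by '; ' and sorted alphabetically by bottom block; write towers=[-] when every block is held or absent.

towers=[A; B/F/H; C; E/G] holding=D

before: towers=[A; B/F/H; C; E/G/D] holding=-
pre[unstack(D, G)]: on(D,G) yes, clear(D) yes, handempty yes
all met → apply unstack(D, G)
after:  towers=[A; B/F/H; C; E/G] holding=D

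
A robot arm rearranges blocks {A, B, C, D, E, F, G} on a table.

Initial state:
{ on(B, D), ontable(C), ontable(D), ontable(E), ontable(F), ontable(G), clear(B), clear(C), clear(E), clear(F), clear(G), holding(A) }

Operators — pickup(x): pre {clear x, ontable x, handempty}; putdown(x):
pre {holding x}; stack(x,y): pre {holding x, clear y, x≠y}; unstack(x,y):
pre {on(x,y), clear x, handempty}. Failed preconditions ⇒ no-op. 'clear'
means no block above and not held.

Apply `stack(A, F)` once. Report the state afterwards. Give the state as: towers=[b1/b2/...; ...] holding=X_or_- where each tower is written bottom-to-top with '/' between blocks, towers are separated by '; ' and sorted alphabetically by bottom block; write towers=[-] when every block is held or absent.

towers=[C; D/B; E; F/A; G] holding=-

before: towers=[C; D/B; E; F; G] holding=A
pre[stack(A, F)]: holding(A) ok, clear(F) ok, A≠F ok
all met → apply stack(A, F)
after:  towers=[C; D/B; E; F/A; G] holding=-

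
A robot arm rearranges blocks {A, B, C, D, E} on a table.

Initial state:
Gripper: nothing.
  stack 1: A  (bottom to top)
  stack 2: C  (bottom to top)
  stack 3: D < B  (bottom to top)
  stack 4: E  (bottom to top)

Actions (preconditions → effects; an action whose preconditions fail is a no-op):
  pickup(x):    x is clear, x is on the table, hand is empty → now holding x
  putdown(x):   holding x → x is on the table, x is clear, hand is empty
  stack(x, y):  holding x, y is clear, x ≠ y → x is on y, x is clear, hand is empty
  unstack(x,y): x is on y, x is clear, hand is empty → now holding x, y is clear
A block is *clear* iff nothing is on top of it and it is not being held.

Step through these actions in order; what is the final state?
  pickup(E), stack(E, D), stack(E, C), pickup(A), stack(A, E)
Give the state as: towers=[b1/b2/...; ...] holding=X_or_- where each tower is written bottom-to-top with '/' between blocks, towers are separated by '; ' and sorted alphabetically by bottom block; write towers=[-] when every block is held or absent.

step 1 (pickup(E)): towers=[A; C; D/B] holding=E
step 2 (stack(E, D)) [no-op]: towers=[A; C; D/B] holding=E
step 3 (stack(E, C)): towers=[A; C/E; D/B] holding=-
step 4 (pickup(A)): towers=[C/E; D/B] holding=A
step 5 (stack(A, E)): towers=[C/E/A; D/B] holding=-

towers=[C/E/A; D/B] holding=-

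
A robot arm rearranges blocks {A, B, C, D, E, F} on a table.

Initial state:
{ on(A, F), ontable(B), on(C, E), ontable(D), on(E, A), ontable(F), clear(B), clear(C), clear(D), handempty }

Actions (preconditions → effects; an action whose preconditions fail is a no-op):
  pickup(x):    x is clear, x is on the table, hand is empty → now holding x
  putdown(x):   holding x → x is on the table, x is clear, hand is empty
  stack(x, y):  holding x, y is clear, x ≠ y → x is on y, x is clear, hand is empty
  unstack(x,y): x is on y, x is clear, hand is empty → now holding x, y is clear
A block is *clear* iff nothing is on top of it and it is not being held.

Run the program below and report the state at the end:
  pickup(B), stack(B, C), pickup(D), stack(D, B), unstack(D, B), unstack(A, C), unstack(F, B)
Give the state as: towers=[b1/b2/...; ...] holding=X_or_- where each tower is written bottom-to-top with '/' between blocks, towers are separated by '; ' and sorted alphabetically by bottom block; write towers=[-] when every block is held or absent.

step 1 (pickup(B)): towers=[D; F/A/E/C] holding=B
step 2 (stack(B, C)): towers=[D; F/A/E/C/B] holding=-
step 3 (pickup(D)): towers=[F/A/E/C/B] holding=D
step 4 (stack(D, B)): towers=[F/A/E/C/B/D] holding=-
step 5 (unstack(D, B)): towers=[F/A/E/C/B] holding=D
step 6 (unstack(A, C)) [no-op]: towers=[F/A/E/C/B] holding=D
step 7 (unstack(F, B)) [no-op]: towers=[F/A/E/C/B] holding=D

towers=[F/A/E/C/B] holding=D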